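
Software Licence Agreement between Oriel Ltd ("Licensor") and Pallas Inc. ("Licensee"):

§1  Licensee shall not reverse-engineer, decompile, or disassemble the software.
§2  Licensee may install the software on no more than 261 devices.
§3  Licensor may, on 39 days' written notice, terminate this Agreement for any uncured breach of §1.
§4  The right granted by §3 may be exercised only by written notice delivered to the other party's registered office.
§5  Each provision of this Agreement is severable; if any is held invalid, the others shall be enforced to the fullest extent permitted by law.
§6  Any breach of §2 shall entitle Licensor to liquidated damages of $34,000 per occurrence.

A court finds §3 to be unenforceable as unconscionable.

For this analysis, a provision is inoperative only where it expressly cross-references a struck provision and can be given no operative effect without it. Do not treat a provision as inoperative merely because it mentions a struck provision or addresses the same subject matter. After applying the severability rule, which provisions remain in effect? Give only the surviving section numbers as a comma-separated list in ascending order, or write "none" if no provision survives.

§3 is struck. §4 has no operative effect of its own apart from §3 and is therefore inoperative. §5 is a severability clause and preserves every provision that can still be given independent effect. §1, §2, §5, and §6 remain in effect.

1, 2, 5, 6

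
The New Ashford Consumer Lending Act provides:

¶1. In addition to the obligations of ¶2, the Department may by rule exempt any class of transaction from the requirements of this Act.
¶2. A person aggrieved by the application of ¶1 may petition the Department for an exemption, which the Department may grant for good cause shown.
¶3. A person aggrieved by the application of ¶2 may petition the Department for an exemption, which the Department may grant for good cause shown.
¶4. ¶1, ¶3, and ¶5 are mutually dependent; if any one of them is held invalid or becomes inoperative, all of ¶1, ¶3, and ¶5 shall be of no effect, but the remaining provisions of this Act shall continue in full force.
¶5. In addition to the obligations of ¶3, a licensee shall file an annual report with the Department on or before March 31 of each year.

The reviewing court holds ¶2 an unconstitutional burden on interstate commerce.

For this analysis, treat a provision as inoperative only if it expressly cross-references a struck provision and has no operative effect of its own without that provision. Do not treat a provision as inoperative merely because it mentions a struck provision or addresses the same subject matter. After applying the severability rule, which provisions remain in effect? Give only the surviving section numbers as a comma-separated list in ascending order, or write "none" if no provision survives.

4

¶2 is struck. ¶3 has no operative effect of its own apart from ¶2 and is therefore inoperative. ¶4 declares ¶1, ¶3, and ¶5 mutually dependent; since one of them has fallen, all of them are of no effect. That brings down ¶1 and ¶5 as well. The remainder continues in force under ¶4. Only ¶4 remains in effect.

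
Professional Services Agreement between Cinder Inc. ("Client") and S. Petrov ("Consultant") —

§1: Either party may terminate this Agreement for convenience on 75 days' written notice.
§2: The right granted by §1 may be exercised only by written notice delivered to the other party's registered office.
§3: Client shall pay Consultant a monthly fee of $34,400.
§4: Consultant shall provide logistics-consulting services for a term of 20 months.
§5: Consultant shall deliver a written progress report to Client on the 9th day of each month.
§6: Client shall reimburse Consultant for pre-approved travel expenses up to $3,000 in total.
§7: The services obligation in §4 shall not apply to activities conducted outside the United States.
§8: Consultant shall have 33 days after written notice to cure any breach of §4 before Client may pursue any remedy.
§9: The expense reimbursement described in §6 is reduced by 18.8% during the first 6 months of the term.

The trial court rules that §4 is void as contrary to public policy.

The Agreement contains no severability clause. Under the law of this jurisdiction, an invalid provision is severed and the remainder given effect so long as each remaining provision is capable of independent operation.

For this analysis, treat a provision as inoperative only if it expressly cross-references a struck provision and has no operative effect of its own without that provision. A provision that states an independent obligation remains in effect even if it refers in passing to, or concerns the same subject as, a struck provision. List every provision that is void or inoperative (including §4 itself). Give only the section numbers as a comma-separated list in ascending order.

4, 7, 8

§4 is struck. §7 has no operative effect of its own apart from §4 and is therefore inoperative. §8 has no operative effect of its own apart from §4 and is therefore inoperative. Under the stated default rule, only provisions that cannot operate independently fall away; the rest are enforced. §1, §2, §3, §5, §6, and §9 remain in effect.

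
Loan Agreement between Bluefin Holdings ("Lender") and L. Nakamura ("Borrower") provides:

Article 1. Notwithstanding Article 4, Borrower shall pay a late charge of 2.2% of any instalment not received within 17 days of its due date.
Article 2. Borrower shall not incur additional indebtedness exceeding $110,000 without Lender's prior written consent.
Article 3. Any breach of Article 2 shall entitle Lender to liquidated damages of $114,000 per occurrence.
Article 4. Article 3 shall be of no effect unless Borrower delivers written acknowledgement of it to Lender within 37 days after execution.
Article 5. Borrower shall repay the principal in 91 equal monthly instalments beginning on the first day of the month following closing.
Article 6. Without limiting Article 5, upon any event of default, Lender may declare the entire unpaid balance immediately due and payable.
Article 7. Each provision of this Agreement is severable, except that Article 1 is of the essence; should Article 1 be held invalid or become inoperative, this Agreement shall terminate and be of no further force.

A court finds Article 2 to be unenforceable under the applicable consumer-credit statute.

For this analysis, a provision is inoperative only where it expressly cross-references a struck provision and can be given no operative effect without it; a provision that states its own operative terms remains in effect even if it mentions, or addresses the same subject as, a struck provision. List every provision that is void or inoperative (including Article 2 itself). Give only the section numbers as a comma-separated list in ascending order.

Article 2 is struck. Article 3 operates only by reference to Article 2, so it falls with Article 2. The only function of Article 4 is the acknowledgement condition for Article 3, so it cannot stand once Article 3 is removed. Although Article 1 refers to Article 4, its operative terms do not depend on Article 4, so it remains in effect. Article 7 makes Article 1 an essential term, but Article 1 is unaffected, so the severability proviso in Article 7 preserves the remaining provisions. The provisions still in force are Article 1, Article 5, Article 6, and Article 7.

2, 3, 4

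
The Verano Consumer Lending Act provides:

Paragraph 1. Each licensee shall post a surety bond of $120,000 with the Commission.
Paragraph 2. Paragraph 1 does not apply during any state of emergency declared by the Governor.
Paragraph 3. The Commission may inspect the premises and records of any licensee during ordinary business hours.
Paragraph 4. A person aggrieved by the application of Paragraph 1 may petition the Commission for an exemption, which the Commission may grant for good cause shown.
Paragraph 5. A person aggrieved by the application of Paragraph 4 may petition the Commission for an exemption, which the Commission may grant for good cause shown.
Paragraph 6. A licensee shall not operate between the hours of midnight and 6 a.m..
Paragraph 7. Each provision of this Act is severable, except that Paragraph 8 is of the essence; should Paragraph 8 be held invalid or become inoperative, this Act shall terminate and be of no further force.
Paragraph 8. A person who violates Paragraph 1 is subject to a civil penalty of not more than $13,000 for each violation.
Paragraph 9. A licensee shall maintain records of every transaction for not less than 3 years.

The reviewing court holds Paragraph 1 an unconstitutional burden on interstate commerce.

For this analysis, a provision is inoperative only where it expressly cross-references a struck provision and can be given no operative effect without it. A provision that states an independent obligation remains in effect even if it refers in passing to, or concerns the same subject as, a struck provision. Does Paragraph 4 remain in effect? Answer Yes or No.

No

Paragraph 1 is struck. Paragraph 2 operates only by reference to Paragraph 1, so it falls with Paragraph 1. Paragraph 4 operates only by reference to Paragraph 1, so it falls with Paragraph 1. Paragraph 8 merely fixes the civil penalty for violating Paragraph 1; with Paragraph 1 gone it has nothing to operate on and falls away. The only function of Paragraph 5 is the exemption procedure for Paragraph 4, so it cannot stand once Paragraph 4 is removed. Paragraph 7 makes Paragraph 8 an essential term, and Paragraph 8 has been rendered inoperative by the cascade; under Paragraph 7, the entire Act is therefore void. No provision of the Act survives. Paragraph 4 is among the inoperative provisions, so the answer is no.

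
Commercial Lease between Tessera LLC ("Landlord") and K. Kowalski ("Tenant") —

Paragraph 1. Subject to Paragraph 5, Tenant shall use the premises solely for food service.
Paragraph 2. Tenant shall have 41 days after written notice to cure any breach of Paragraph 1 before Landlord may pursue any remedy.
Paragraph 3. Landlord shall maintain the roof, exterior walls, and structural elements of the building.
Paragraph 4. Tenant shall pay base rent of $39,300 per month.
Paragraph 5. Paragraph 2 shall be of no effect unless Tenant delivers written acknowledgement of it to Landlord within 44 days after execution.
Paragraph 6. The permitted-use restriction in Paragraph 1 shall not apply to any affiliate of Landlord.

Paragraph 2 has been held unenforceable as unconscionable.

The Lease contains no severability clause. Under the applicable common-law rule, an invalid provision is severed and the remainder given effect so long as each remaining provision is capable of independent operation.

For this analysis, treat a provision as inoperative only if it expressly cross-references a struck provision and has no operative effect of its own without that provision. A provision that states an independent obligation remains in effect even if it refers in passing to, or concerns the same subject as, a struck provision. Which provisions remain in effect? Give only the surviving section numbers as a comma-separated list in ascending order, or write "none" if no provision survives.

1, 3, 4, 6

Paragraph 2 is struck. Paragraph 5 merely fixes the acknowledgement condition for Paragraph 2; with Paragraph 2 gone it has nothing to operate on and falls away. Although Paragraph 1 refers to Paragraph 5, its operative terms do not depend on Paragraph 5, so it remains in effect. Under the stated default rule, only provisions that cannot operate independently fall away; the rest are enforced. The provisions still in force are Paragraph 1, Paragraph 3, Paragraph 4, and Paragraph 6.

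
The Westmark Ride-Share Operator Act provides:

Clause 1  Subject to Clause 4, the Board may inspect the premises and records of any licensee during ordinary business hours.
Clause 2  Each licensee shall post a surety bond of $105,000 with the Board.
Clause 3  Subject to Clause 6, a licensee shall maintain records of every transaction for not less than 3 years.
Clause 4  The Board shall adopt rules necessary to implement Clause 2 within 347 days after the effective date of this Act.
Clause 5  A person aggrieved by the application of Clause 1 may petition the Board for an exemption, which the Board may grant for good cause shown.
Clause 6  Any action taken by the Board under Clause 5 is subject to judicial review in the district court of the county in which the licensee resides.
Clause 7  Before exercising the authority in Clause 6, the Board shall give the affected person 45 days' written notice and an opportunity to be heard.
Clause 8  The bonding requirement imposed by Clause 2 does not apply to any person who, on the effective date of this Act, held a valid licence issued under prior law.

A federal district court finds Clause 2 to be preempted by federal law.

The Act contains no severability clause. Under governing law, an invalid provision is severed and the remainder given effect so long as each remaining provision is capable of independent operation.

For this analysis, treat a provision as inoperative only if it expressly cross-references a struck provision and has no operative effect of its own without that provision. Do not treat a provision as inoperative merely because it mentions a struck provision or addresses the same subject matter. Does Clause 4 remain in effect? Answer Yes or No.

Clause 2 is struck. Clause 4 operates only by reference to Clause 2, so it falls with Clause 2. Clause 8 has no operative effect of its own apart from Clause 2 and is therefore inoperative. Although Clause 1 refers to Clause 4, its operative terms do not depend on Clause 4, so it remains in effect. Under the stated default rule, only provisions that cannot operate independently fall away; the rest are enforced. The provisions still in force are Clause 1, Clause 3, Clause 5, Clause 6, and Clause 7. Clause 4 is among the inoperative provisions, so the answer is no.

No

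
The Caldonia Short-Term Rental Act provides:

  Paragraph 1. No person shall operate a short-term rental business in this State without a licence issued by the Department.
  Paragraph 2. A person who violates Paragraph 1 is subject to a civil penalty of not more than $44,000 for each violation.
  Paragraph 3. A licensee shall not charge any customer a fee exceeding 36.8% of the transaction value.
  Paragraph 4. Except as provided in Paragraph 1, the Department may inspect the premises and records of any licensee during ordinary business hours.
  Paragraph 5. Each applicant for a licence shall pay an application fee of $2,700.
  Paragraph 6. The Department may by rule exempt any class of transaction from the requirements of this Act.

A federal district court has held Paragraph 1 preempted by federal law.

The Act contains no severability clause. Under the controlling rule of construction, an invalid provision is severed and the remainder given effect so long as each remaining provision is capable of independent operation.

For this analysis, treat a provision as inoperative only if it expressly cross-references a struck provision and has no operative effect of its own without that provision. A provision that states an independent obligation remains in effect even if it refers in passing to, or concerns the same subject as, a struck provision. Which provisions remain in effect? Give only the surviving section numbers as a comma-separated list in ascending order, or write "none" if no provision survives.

3, 4, 5, 6

Paragraph 1 is struck. The only function of Paragraph 2 is the civil penalty for violating Paragraph 1, so it cannot stand once Paragraph 1 is removed. Paragraph 4 mentions Paragraph 1 but its own obligation stands independently of Paragraph 1, so Paragraph 4 is not affected. With no severability clause, the stated default rule severs what cannot stand and enforces each remaining provision that can operate on its own. That leaves Paragraph 3, Paragraph 4, Paragraph 5, and Paragraph 6 in effect.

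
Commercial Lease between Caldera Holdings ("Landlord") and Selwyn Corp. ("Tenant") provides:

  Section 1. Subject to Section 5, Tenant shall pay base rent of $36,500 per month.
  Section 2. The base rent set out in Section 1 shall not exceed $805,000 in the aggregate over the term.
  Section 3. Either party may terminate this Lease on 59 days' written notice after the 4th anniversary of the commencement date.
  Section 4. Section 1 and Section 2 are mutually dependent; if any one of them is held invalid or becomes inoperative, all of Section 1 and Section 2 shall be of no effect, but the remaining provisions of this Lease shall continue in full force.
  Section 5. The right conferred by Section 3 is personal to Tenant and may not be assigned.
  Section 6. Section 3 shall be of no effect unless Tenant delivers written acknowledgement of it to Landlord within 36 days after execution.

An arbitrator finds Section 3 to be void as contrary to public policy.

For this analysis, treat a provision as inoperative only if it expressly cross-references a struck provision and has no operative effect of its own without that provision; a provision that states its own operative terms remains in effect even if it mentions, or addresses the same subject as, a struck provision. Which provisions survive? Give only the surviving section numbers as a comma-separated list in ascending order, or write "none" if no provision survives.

Section 3 is struck. Section 5 has no operative effect of its own apart from Section 3 and is therefore inoperative. Section 6 merely fixes the acknowledgement condition for Section 3; with Section 3 gone it has nothing to operate on and falls away. Although Section 1 refers to Section 5, its operative terms do not depend on Section 5, so it remains in effect. Section 4 ties Section 1 and Section 2 together, but none of those is affected here; the remaining provisions continue in force under Section 4. The provisions still in force are Section 1, Section 2, and Section 4.

1, 2, 4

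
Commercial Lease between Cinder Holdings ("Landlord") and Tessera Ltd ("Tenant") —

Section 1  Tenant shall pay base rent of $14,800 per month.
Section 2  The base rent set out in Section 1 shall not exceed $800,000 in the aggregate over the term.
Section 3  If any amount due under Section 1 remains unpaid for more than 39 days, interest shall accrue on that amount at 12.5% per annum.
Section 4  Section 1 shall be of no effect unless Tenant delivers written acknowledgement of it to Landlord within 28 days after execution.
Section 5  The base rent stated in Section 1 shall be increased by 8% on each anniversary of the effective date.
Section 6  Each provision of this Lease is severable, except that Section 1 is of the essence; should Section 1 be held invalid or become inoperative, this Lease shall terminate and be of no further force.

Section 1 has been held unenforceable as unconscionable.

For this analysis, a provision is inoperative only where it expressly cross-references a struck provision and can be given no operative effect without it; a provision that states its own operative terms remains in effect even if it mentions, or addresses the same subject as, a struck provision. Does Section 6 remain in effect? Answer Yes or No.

Section 1 is struck. Section 2 has no operative effect of its own apart from Section 1 and is therefore inoperative. Section 3 operates only by reference to Section 1, so it falls with Section 1. Section 4 merely fixes the acknowledgement condition for Section 1; with Section 1 gone it has nothing to operate on and falls away. Section 5 does nothing except set the escalation of the base rent by reference to Section 1; with Section 1 gone it has no independent effect and is inoperative. Section 6 makes Section 1 an essential term, and Section 1 is the provision held invalid; under Section 6, the entire Lease is therefore void. No provision of the Lease survives. Section 6 is among the inoperative provisions, so the answer is no.

No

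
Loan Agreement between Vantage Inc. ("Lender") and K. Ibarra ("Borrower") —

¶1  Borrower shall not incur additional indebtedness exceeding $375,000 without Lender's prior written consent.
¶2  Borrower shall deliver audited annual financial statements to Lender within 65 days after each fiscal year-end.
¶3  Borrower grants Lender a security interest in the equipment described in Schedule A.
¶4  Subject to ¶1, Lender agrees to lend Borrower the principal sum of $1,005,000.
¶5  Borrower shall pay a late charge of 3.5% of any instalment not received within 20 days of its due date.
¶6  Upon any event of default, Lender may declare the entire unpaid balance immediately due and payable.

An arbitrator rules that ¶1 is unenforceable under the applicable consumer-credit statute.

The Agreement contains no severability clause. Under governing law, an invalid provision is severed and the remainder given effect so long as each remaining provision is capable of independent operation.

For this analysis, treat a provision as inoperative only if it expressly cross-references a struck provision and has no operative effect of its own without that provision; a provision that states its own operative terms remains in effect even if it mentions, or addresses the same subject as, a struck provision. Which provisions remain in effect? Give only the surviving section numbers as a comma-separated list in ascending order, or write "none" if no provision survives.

2, 3, 4, 5, 6

¶1 is struck. Although ¶4 refers to ¶1, its operative terms do not depend on ¶1, so it remains in effect. Nothing else in the Agreement is defined by reference to ¶1. With no severability clause, the stated default rule severs what cannot stand and enforces each remaining provision that can operate on its own. That leaves ¶2, ¶3, ¶4, ¶5, and ¶6 in effect.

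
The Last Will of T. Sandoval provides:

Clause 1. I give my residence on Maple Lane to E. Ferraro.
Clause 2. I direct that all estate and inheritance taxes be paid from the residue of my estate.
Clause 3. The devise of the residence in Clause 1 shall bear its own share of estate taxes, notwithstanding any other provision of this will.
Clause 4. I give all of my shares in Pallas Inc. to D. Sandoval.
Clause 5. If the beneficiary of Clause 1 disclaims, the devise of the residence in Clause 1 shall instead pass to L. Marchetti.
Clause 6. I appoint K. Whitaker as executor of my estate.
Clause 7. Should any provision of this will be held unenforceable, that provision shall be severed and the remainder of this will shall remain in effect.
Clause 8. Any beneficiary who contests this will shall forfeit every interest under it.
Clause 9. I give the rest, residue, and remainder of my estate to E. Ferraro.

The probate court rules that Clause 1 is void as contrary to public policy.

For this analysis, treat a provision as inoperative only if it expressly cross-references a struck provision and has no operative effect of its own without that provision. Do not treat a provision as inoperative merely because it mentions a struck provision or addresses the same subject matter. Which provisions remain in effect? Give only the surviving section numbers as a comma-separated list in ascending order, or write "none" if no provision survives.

2, 4, 6, 7, 8, 9

Clause 1 is struck. Clause 3 merely fixes the tax charge on Clause 1; with Clause 1 gone it has nothing to operate on and falls away. Clause 5 operates only by reference to Clause 1, so it falls with Clause 1. Under the severability clause in Clause 7, the remaining provisions continue in force. The provisions still in force are Clause 2, Clause 4, Clause 6, Clause 7, Clause 8, and Clause 9.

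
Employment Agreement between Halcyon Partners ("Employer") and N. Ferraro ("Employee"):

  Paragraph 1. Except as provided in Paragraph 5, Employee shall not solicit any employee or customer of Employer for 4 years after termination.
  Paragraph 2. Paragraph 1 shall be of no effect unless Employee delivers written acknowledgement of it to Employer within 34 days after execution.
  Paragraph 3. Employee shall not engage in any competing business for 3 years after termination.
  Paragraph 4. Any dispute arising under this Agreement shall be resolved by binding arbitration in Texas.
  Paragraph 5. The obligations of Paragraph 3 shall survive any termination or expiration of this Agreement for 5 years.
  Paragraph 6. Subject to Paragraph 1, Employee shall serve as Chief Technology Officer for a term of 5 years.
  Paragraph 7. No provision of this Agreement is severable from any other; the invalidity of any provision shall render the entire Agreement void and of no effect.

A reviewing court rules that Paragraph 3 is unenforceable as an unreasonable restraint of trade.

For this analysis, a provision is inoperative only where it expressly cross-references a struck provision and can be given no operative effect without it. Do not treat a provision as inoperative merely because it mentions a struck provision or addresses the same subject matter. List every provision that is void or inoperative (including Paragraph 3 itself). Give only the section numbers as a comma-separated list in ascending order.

1, 2, 3, 4, 5, 6, 7

Paragraph 3 is struck. The only function of Paragraph 5 is the survival period for Paragraph 3, so it cannot stand once Paragraph 3 is removed. Paragraph 7 provides that the Agreement is not severable, so the invalidity of any one provision voids the entire Agreement. No provision of the Agreement survives.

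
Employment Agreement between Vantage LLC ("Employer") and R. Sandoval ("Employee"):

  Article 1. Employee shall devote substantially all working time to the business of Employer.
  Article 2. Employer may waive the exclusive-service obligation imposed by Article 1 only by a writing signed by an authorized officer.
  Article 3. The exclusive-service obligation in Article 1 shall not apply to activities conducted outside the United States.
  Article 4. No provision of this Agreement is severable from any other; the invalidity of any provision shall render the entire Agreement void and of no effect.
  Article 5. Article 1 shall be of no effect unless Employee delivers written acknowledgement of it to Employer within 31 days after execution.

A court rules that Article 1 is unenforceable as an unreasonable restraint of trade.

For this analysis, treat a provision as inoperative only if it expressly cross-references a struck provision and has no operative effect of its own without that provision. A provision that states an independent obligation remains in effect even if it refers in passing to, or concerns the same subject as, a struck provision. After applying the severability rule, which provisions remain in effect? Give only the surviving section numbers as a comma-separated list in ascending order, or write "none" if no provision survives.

Article 1 is struck. Article 2 merely fixes the waiver condition for Article 1; with Article 1 gone it has nothing to operate on and falls away. The whole of Article 3 is the carve-out from the exclusive-service obligation, defined by reference to Article 1, so Article 3 cannot stand once Article 1 is removed. Article 5 operates only by reference to Article 1, so it falls with Article 1. Article 4 provides that the Agreement is not severable, so the invalidity of any one provision voids the entire Agreement. No provision of the Agreement survives.

none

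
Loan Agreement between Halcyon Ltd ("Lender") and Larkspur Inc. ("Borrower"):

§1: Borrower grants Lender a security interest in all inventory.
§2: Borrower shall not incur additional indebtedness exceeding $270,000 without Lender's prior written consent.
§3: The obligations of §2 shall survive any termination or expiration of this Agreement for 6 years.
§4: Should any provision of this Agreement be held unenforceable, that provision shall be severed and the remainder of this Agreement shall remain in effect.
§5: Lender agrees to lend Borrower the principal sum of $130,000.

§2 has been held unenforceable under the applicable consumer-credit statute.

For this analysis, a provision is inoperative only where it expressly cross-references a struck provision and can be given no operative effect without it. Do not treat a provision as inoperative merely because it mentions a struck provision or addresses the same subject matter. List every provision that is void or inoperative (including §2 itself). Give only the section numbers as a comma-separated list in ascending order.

§2 is struck. The only function of §3 is the survival period for §2, so it cannot stand once §2 is removed. Under the severability clause in §4, the remaining provisions continue in force. The provisions still in force are §1, §4, and §5.

2, 3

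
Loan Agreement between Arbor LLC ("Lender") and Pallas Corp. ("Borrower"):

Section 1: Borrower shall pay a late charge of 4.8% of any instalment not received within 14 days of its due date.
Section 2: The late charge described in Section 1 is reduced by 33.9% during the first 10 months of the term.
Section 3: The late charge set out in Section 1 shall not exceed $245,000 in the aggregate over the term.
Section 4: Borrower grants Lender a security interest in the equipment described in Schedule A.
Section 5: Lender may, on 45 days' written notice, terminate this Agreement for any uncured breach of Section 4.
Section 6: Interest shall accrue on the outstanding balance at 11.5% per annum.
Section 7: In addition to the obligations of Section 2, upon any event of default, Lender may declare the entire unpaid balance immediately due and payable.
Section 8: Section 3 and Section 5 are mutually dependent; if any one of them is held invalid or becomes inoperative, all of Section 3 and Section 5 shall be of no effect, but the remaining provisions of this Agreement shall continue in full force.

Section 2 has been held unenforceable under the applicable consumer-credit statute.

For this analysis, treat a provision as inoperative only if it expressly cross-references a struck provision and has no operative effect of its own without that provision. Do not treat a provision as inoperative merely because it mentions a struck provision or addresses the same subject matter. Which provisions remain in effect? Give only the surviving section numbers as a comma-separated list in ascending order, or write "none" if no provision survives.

1, 3, 4, 5, 6, 7, 8

Section 2 is struck. Section 7 mentions Section 2 but its own obligation stands independently of Section 2, so Section 7 is not affected. Nothing else in the Agreement is defined by reference to Section 2. Section 8 ties Section 3 and Section 5 together, but none of those is affected here; the remaining provisions continue in force under Section 8. That leaves Section 1, Section 3, Section 4, Section 5, Section 6, Section 7, and Section 8 in effect.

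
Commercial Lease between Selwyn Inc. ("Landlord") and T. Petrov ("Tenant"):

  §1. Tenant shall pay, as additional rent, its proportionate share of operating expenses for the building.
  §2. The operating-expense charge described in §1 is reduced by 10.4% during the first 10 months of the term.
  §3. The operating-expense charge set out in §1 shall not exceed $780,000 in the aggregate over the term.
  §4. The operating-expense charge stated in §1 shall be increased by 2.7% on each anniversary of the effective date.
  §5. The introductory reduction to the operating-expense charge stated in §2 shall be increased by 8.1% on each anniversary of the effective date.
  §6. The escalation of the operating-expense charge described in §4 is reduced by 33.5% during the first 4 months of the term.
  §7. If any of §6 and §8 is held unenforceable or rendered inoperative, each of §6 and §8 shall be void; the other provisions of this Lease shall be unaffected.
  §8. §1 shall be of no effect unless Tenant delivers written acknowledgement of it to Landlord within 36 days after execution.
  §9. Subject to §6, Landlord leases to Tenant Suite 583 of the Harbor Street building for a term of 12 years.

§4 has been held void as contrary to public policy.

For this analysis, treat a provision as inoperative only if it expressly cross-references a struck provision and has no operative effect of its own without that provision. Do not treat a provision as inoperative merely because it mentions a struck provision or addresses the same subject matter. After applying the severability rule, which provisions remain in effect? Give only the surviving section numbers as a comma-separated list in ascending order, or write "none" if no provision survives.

§4 is struck. §6 does nothing except set the introductory reduction to the escalation of the operating-expense charge by reference to §4; with §4 gone it has no independent effect and is inoperative. §9 mentions §6 but its own obligation stands independently of §6, so §9 is not affected. §7 declares §6 and §8 mutually dependent; since one of them has fallen, all of them are of no effect. That brings down §8 as well. The remainder continues in force under §7. That leaves §1, §2, §3, §5, §7, and §9 in effect.

1, 2, 3, 5, 7, 9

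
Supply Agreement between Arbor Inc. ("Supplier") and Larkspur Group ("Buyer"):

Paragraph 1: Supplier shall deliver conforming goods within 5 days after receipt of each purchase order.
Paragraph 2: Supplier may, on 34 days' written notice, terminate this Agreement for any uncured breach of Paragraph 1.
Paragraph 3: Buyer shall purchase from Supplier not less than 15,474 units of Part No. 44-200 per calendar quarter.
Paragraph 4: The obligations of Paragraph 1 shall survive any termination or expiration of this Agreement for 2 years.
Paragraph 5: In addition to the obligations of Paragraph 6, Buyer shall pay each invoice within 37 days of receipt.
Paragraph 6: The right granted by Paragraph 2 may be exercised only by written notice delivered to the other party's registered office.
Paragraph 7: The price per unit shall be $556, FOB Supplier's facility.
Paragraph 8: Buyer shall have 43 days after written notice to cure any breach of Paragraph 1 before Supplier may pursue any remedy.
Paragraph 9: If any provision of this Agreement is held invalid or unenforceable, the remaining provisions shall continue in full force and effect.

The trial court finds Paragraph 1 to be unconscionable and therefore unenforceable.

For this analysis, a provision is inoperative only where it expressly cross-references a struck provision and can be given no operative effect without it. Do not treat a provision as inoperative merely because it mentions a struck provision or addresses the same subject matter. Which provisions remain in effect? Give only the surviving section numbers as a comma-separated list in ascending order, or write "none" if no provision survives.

Paragraph 1 is struck. The only function of Paragraph 2 is the termination right for breach of Paragraph 1, so it cannot stand once Paragraph 1 is removed. Paragraph 4 has no operative effect of its own apart from Paragraph 1 and is therefore inoperative. Paragraph 8 operates only by reference to Paragraph 1, so it falls with Paragraph 1. Paragraph 6 merely fixes the notice requirement for Paragraph 2; with Paragraph 2 gone it has nothing to operate on and falls away. Although Paragraph 5 refers to Paragraph 6, its operative terms do not depend on Paragraph 6, so it remains in effect. Under the severability clause in Paragraph 9, the remaining provisions continue in force. That leaves Paragraph 3, Paragraph 5, Paragraph 7, and Paragraph 9 in effect.

3, 5, 7, 9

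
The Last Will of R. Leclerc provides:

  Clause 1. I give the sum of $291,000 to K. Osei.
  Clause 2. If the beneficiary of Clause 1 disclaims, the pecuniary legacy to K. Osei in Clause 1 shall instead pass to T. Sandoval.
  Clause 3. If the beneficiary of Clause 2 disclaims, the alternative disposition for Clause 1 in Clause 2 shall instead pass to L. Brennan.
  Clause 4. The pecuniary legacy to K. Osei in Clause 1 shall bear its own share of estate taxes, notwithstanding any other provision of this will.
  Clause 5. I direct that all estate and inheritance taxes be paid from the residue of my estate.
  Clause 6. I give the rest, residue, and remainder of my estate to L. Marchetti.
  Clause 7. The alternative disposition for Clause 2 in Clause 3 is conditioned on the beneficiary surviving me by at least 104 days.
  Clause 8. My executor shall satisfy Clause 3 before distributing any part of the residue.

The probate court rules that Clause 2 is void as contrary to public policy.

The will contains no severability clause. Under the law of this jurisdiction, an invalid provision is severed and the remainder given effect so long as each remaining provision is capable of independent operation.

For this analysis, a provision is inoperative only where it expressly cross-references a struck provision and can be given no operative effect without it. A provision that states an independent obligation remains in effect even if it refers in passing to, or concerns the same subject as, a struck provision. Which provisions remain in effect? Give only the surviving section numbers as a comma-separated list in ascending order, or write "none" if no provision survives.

Clause 2 is struck. Clause 3 has no operative effect of its own apart from Clause 2 and is therefore inoperative. Clause 7 operates only by reference to Clause 3, so it falls with Clause 3. Clause 8 merely fixes the priority direction for Clause 3; with Clause 3 gone it has nothing to operate on and falls away. With no severability clause, the stated default rule severs what cannot stand and enforces each remaining provision that can operate on its own. The provisions still in force are Clause 1, Clause 4, Clause 5, and Clause 6.

1, 4, 5, 6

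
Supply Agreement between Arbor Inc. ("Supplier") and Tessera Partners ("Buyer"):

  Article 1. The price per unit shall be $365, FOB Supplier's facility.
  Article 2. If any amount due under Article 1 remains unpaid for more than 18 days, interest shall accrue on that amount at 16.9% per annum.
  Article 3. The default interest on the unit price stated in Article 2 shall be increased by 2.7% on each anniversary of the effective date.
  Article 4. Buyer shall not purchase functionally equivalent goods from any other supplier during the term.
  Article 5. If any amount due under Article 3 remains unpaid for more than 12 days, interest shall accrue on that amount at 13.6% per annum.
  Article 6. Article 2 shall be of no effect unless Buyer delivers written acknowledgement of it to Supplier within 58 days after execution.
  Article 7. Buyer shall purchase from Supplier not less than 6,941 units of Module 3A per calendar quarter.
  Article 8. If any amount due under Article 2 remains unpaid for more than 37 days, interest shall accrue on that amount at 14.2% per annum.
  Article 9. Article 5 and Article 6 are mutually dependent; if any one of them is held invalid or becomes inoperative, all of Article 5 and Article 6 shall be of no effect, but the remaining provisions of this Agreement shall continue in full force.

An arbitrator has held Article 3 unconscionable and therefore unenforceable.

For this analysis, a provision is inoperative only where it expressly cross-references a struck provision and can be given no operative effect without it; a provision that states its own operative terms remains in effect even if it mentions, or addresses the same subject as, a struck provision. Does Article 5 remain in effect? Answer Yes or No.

Article 3 is struck. Article 5 has no operative effect of its own apart from Article 3 and is therefore inoperative. Article 9 declares Article 5 and Article 6 mutually dependent; since one of them has fallen, all of them are of no effect. That brings down Article 6 as well. The remainder continues in force under Article 9. That leaves Article 1, Article 2, Article 4, Article 7, Article 8, and Article 9 in effect. Article 5 is among the inoperative provisions, so the answer is no.

No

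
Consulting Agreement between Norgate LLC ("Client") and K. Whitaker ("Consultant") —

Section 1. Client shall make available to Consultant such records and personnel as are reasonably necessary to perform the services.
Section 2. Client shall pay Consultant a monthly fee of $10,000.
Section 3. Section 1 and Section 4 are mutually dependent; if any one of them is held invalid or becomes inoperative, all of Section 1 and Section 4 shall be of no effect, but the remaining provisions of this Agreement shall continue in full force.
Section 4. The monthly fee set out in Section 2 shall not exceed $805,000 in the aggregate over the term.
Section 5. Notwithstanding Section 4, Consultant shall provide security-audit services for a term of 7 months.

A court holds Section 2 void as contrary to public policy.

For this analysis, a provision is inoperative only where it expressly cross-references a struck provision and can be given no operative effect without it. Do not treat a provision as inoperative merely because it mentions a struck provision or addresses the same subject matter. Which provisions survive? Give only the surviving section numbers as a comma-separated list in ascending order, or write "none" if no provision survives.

Section 2 is struck. Section 4 has no operative effect of its own apart from Section 2 and is therefore inoperative. Although Section 5 refers to Section 4, its operative terms do not depend on Section 4, so it remains in effect. Section 3 declares Section 1 and Section 4 mutually dependent; since one of them has fallen, all of them are of no effect. That brings down Section 1 as well. The remainder continues in force under Section 3. That leaves Section 3 and Section 5 in effect.

3, 5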